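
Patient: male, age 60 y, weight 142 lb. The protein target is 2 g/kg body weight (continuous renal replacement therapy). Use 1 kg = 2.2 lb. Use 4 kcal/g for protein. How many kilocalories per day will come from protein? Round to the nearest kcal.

Weight in kg = 142 ÷ 2.2 = 64.5455 kg.
Protein = 2 g/kg × 64.5455 kg = 129.0909 g/day.
Protein energy = 129.0909 g × 4 kcal/g = 516.3636 kcal/day.

516 kcal/day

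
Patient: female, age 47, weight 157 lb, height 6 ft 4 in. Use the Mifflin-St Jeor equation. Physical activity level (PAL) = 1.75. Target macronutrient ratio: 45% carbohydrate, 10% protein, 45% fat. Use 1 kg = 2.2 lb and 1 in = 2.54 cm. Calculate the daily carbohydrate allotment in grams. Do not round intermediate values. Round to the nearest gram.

Convert to metric: weight = 157 ÷ 2.2 = 71.3636 kg; height = (6×12 + 4) × 2.54 = 76 × 2.54 = 193.04 cm.
Mifflin-St Jeor (female): BMR = 10(71.3636) + 6.25(193.04) − 5(47) − 161 = 713.6364 + 1206.5 − 235 − 161 = 1524.1364 kcal/day.
TEE = 1524.1364 × 1.75 = 2667.2386 kcal/day.
Carbohydrate energy = 45% × 2667.2386 = 1200.2574 kcal.
Carbohydrate = 1200.2574 ÷ 4 kcal/g = 300.0643 g.

300 g/day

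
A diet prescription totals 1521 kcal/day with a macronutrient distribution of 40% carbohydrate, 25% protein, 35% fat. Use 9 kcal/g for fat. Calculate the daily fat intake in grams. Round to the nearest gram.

59 g/day

Fat energy = 35% × 1521 = 532.35 kcal.
At 9 kcal/g: 532.35 ÷ 9 = 59.15 g.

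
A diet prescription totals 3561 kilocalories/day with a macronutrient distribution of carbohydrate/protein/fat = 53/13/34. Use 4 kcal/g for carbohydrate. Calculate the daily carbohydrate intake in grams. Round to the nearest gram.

472 g/day

Carbohydrate energy = 53% × 3561 = 1887.33 kcal.
At 4 kcal/g: 1887.33 ÷ 4 = 471.8325 g.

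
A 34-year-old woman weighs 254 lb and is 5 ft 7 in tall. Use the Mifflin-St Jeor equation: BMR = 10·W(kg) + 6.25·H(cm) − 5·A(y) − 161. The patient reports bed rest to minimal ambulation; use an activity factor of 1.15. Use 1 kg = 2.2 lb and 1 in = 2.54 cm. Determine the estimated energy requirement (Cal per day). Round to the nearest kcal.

2170 Cal per day

Convert to metric: weight = 254 ÷ 2.2 = 115.4545 kg; height = (5×12 + 7) × 2.54 = 67 × 2.54 = 170.18 cm.
Mifflin-St Jeor (female): BMR = 10(115.4545) + 6.25(170.18) − 5(34) − 161 = 1154.5455 + 1063.625 − 170 − 161 = 1887.1705 kcal/day.
TEE = BMR × activity factor = 1887.1705 × 1.15 = 2170.246 kcal/day.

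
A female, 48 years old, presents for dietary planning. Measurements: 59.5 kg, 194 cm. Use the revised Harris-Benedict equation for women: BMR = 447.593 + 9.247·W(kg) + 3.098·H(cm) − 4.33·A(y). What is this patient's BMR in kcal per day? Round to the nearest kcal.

Harris-Benedict: BMR = 447.593 + 9.247(59.5) + 3.098(194) − 4.33(48) = 1390.9615 kcal/day.

1391 kcal per day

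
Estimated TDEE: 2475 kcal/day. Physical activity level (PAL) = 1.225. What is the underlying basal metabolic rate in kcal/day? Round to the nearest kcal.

BMR = TEE ÷ activity factor = 2475 ÷ 1.225 = 2020.4082 kcal/day.

2020 kcal/day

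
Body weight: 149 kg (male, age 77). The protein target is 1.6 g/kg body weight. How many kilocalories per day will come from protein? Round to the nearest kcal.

Protein = 1.6 g/kg × 149 kg = 238.4 g/day.
Protein energy = 238.4 g × 4 kcal/g = 953.6 kcal/day.

954 kcal/day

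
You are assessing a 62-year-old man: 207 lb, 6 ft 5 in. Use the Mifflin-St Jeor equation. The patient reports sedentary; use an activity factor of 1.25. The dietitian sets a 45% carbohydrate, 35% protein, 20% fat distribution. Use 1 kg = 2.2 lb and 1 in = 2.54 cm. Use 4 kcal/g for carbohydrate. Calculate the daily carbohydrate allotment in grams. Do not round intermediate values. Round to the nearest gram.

Convert to metric: weight = 207 ÷ 2.2 = 94.0909 kg; height = (6×12 + 5) × 2.54 = 77 × 2.54 = 195.58 cm.
Mifflin-St Jeor (male): BMR = 10(94.0909) + 6.25(195.58) − 5(62) + 5 = 940.9091 + 1222.375 − 310 + 5 = 1858.2841 kcal/day.
TEE = 1858.2841 × 1.25 = 2322.8551 kcal/day.
Carbohydrate energy = 45% × 2322.8551 = 1045.2848 kcal.
Carbohydrate = 1045.2848 ÷ 4 kcal/g = 261.3212 g.

261 g/day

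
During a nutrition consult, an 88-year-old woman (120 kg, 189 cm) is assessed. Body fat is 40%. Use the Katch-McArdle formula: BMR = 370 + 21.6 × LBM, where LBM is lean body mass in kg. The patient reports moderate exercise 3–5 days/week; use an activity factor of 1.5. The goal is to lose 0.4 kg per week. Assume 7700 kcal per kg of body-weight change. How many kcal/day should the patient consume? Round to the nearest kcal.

2448 kcal/day

LBM = 120 × (1 − 0.4) = 72 kg. Katch-McArdle: BMR = 370 + 21.6 × 72 = 1925.2 kcal/day.
TEE = 1925.2 × 1.5 = 2887.8 kcal/day.
Required daily deficit = 0.4 × 7700 ÷ 7 = 440 kcal/day.
Target intake = 2887.8 − 440 = 2447.8 kcal/day.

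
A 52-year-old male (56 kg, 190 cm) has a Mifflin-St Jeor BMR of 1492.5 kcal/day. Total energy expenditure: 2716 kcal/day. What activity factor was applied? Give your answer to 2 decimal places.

1.82

Activity factor = TEE ÷ BMR = 2716 ÷ 1492.5 = 1.82.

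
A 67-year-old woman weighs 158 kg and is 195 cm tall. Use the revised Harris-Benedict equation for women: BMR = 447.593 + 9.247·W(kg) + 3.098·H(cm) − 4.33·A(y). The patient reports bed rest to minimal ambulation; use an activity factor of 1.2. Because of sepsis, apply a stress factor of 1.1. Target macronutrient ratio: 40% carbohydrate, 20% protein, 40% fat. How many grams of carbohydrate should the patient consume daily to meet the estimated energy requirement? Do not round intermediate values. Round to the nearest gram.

Harris-Benedict: BMR = 447.593 + 9.247(158) + 3.098(195) − 4.33(67) = 2222.619 kcal/day.
TEE = 2222.619 × 1.2 = 2667.1428 kcal/day.
With stress factor 1.1: 2667.1428 × 1.1 = 2933.8571 kcal/day.
Carbohydrate energy = 40% × 2933.8571 = 1173.5428 kcal.
Carbohydrate = 1173.5428 ÷ 4 kcal/g = 293.3857 g.

293 g/day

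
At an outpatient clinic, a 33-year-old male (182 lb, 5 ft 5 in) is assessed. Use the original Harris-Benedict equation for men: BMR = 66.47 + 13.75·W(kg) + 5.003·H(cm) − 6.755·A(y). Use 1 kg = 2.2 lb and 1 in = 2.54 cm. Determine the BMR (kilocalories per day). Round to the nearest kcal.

Convert to metric: weight = 182 ÷ 2.2 = 82.7273 kg; height = (5×12 + 5) × 2.54 = 65 × 2.54 = 165.1 cm.
Harris-Benedict: BMR = 66.47 + 13.75(82.7273) + 5.003(165.1) − 6.755(33) = 1807.0503 kcal/day.

1807 kilocalories per day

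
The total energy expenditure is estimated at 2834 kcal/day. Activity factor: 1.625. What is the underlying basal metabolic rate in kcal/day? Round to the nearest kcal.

BMR = TEE ÷ activity factor = 2834 ÷ 1.625 = 1744 kcal/day.

1744 kcal/day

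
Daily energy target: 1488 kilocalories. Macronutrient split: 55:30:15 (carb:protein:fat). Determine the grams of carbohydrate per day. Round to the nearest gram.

Carbohydrate energy = 55% × 1488 = 818.4 kcal.
At 4 kcal/g: 818.4 ÷ 4 = 204.6 g.

205 g/day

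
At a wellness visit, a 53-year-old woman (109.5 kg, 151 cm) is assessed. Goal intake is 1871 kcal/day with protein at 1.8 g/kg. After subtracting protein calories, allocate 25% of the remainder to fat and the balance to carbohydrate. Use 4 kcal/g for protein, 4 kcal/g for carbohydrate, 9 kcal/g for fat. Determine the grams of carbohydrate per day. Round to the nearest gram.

Protein = 1.8 × 109.5 = 197.1 g → 197.1 × 4 = 788.4 kcal.
Non-protein calories = 1871 − 788.4 = 1082.6 kcal.
Fat: 25% × 1082.6 = 270.65 kcal; carbohydrate: 811.95 kcal.
Carbohydrate: 811.95 kcal ÷ 4 kcal/g = 202.9875 g.

203 g/day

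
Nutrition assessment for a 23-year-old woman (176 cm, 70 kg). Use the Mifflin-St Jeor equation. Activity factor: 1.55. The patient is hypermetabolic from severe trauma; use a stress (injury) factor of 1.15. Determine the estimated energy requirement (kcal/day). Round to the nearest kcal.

Mifflin-St Jeor (female): BMR = 10(70) + 6.25(176) − 5(23) − 161 = 700 + 1100 − 115 − 161 = 1524 kcal/day.
TEE = BMR × activity factor = 1524 × 1.55 = 2362.2 kcal/day.
Apply stress factor: 2362.2 × 1.15 = 2716.53 kcal/day.

2717 kcal/day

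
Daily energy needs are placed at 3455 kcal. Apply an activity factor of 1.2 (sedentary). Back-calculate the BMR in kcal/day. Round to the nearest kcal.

BMR = TEE ÷ activity factor = 3455 ÷ 1.2 = 2879.1667 kcal/day.

2879 kcal/day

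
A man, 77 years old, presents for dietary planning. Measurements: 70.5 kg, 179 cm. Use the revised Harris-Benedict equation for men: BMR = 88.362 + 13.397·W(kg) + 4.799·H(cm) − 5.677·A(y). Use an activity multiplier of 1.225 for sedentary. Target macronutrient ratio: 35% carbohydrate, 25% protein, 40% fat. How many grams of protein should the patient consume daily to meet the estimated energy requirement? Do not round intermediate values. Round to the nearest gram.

111 g/day

Harris-Benedict: BMR = 88.362 + 13.397(70.5) + 4.799(179) − 5.677(77) = 1454.7425 kcal/day.
TEE = 1454.7425 × 1.225 = 1782.0596 kcal/day.
Protein energy = 25% × 1782.0596 = 445.5149 kcal.
Protein = 445.5149 ÷ 4 kcal/g = 111.3787 g.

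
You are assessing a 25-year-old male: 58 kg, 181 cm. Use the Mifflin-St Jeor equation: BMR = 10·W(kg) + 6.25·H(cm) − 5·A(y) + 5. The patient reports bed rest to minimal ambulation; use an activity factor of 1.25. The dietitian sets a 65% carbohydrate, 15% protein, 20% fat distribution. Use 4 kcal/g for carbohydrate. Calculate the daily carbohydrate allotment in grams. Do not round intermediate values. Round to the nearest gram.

Mifflin-St Jeor (male): BMR = 10(58) + 6.25(181) − 5(25) + 5 = 580 + 1131.25 − 125 + 5 = 1591.25 kcal/day.
TEE = 1591.25 × 1.25 = 1989.0625 kcal/day.
Carbohydrate energy = 65% × 1989.0625 = 1292.8906 kcal.
Carbohydrate = 1292.8906 ÷ 4 kcal/g = 323.2227 g.

323 g/day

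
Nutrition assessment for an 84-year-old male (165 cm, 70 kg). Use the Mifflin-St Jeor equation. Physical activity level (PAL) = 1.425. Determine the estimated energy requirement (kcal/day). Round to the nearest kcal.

1876 kcal/day

Mifflin-St Jeor (male): BMR = 10(70) + 6.25(165) − 5(84) + 5 = 700 + 1031.25 − 420 + 5 = 1316.25 kcal/day.
TEE = BMR × activity factor = 1316.25 × 1.425 = 1875.6563 kcal/day.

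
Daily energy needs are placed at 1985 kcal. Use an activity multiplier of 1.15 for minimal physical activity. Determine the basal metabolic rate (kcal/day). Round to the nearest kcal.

BMR = TEE ÷ activity factor = 1985 ÷ 1.15 = 1726.087 kcal/day.

1726 kcal/day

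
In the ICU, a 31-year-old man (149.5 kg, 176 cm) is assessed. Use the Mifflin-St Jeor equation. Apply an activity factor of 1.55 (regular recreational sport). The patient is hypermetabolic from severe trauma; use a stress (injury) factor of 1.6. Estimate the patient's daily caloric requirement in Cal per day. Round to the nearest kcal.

6064 Cal per day

Mifflin-St Jeor (male): BMR = 10(149.5) + 6.25(176) − 5(31) + 5 = 1495 + 1100 − 155 + 5 = 2445 kcal/day.
TEE = BMR × activity factor = 2445 × 1.55 = 3789.75 kcal/day.
Apply stress factor: 3789.75 × 1.6 = 6063.6 kcal/day.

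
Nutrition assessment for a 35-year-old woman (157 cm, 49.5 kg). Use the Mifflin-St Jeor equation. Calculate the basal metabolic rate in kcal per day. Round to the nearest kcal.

Mifflin-St Jeor (female): BMR = 10(49.5) + 6.25(157) − 5(35) − 161 = 495 + 981.25 − 175 − 161 = 1140.25 kcal/day.

1140 kcal per day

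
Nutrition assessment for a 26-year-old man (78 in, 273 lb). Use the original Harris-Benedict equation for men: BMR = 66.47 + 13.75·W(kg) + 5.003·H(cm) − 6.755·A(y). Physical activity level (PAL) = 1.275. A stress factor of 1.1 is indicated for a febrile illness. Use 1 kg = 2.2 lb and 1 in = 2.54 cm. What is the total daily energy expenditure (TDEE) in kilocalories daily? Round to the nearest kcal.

3630 kilocalories daily

Convert to metric: weight = 273 ÷ 2.2 = 124.0909 kg; height = 78 × 2.54 = 198.12 cm.
Harris-Benedict: BMR = 66.47 + 13.75(124.0909) + 5.003(198.12) − 6.755(26) = 2588.2844 kcal/day.
TEE = BMR × activity factor = 2588.2844 × 1.275 = 3300.0626 kcal/day.
Apply stress factor: 3300.0626 × 1.1 = 3630.0688 kcal/day.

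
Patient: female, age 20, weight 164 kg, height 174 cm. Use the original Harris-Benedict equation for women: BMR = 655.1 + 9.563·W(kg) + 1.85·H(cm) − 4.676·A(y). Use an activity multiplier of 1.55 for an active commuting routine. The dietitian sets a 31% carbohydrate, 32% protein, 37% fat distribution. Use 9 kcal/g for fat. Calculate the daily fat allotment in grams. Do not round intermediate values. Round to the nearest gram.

Harris-Benedict: BMR = 655.1 + 9.563(164) + 1.85(174) − 4.676(20) = 2451.812 kcal/day.
TEE = 2451.812 × 1.55 = 3800.3086 kcal/day.
Fat energy = 37% × 3800.3086 = 1406.1142 kcal.
Fat = 1406.1142 ÷ 9 kcal/g = 156.2349 g.

156 g/day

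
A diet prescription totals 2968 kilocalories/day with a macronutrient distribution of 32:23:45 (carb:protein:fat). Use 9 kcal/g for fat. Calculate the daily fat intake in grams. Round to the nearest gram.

148 g/day

Fat energy = 45% × 2968 = 1335.6 kcal.
At 9 kcal/g: 1335.6 ÷ 9 = 148.4 g.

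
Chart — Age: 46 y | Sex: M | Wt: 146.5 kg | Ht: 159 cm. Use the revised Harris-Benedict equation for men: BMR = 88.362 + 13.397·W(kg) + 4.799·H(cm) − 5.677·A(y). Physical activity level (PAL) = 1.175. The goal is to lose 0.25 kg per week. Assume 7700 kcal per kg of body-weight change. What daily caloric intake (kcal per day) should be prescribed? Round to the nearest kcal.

Harris-Benedict: BMR = 88.362 + 13.397(146.5) + 4.799(159) − 5.677(46) = 2552.9215 kcal/day.
TEE = 2552.9215 × 1.175 = 2999.6828 kcal/day.
Required daily deficit = 0.25 × 7700 ÷ 7 = 275 kcal/day.
Target intake = 2999.6828 − 275 = 2724.6828 kcal/day.

2725 kcal per day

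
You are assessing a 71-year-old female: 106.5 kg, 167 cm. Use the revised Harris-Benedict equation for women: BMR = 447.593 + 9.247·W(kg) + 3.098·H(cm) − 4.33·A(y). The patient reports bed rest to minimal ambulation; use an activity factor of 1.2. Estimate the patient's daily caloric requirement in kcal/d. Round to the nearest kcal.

Harris-Benedict: BMR = 447.593 + 9.247(106.5) + 3.098(167) − 4.33(71) = 1642.3345 kcal/day.
TEE = BMR × activity factor = 1642.3345 × 1.2 = 1970.8014 kcal/day.

1971 kcal/d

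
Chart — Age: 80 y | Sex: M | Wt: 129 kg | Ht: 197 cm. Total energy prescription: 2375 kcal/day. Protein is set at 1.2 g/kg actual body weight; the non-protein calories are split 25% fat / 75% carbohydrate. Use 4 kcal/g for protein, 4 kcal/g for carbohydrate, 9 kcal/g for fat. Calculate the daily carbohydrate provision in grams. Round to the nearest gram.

Protein = 1.2 × 129 = 154.8 g → 154.8 × 4 = 619.2 kcal.
Non-protein calories = 2375 − 619.2 = 1755.8 kcal.
Fat: 25% × 1755.8 = 438.95 kcal; carbohydrate: 1316.85 kcal.
Carbohydrate: 1316.85 kcal ÷ 4 kcal/g = 329.2125 g.

329 g/day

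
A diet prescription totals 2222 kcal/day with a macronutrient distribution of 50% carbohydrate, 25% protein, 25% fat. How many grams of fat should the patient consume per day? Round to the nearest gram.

62 g/day

Fat energy = 25% × 2222 = 555.5 kcal.
At 9 kcal/g: 555.5 ÷ 9 = 61.7222 g.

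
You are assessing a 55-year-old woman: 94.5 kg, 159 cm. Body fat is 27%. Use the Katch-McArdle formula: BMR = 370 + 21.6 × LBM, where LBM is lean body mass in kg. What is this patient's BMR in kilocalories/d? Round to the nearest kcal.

1860 kilocalories/d

LBM = 94.5 × (1 − 0.27) = 68.985 kg. Katch-McArdle: BMR = 370 + 21.6 × 68.985 = 1860.076 kcal/day.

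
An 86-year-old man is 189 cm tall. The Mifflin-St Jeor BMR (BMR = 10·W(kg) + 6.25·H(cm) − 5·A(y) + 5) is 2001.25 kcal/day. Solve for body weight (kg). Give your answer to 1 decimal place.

2001.25 = 10·W + 6.25(189) − 5(86) + 5
10·W = 2001.25 − 756.25 = 1245, so W = 124.5 kg.

124.5 kg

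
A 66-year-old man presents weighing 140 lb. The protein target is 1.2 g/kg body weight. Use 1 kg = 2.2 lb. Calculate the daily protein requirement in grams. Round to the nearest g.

Weight in kg = 140 ÷ 2.2 = 63.6364 kg.
Protein = 1.2 g/kg × 63.6364 kg = 76.3636 g/day.

76 g/day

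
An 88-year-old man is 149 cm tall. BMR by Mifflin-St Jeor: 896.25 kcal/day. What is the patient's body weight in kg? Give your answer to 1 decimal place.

40.0 kg

896.25 = 10·W + 6.25(149) − 5(88) + 5
10·W = 896.25 − 496.25 = 400, so W = 40 kg.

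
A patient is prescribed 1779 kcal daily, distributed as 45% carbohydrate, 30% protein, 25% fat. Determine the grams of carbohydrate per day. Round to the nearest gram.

200 g/day

Carbohydrate energy = 45% × 1779 = 800.55 kcal.
At 4 kcal/g: 800.55 ÷ 4 = 200.1375 g.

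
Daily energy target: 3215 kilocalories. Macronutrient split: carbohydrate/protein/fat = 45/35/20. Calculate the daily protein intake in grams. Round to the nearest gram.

281 g/day

Protein energy = 35% × 3215 = 1125.25 kcal.
At 4 kcal/g: 1125.25 ÷ 4 = 281.3125 g.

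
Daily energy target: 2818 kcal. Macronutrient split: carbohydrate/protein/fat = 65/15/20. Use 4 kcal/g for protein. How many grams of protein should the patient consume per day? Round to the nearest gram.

106 g/day

Protein energy = 15% × 2818 = 422.7 kcal.
At 4 kcal/g: 422.7 ÷ 4 = 105.675 g.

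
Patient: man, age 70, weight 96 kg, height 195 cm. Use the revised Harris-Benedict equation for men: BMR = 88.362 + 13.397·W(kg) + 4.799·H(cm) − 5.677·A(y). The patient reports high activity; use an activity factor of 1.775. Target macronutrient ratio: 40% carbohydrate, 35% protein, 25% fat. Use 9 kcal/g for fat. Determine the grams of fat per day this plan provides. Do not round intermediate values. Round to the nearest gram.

Harris-Benedict: BMR = 88.362 + 13.397(96) + 4.799(195) − 5.677(70) = 1912.889 kcal/day.
TEE = 1912.889 × 1.775 = 3395.378 kcal/day.
Fat energy = 25% × 3395.378 = 848.8445 kcal.
Fat = 848.8445 ÷ 9 kcal/g = 94.3161 g.

94 g/day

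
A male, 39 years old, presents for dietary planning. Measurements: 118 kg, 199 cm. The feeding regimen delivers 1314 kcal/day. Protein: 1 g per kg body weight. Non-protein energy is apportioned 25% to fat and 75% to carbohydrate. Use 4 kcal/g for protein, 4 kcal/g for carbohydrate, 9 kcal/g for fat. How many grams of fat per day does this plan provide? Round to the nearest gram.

Protein = 1 × 118 = 118 g → 118 × 4 = 472 kcal.
Non-protein calories = 1314 − 472 = 842 kcal.
Fat: 25% × 842 = 210.5 kcal; carbohydrate: 631.5 kcal.
Fat: 210.5 kcal ÷ 9 kcal/g = 23.3889 g.

23 g/day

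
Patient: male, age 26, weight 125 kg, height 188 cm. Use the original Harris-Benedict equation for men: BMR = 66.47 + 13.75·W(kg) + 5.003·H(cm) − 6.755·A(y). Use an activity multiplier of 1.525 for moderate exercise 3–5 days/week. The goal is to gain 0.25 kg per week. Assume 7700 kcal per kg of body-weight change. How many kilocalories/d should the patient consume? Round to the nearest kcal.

Harris-Benedict: BMR = 66.47 + 13.75(125) + 5.003(188) − 6.755(26) = 2550.154 kcal/day.
TEE = 2550.154 × 1.525 = 3888.9849 kcal/day.
Required daily surplus = 0.25 × 7700 ÷ 7 = 275 kcal/day.
Target intake = 3888.9849 + 275 = 4163.9849 kcal/day.

4164 kilocalories/d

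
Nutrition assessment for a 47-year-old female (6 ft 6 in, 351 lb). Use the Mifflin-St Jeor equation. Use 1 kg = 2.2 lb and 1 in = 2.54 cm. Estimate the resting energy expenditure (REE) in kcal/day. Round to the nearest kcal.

2438 kcal/day

Convert to metric: weight = 351 ÷ 2.2 = 159.5455 kg; height = (6×12 + 6) × 2.54 = 78 × 2.54 = 198.12 cm.
Mifflin-St Jeor (female): BMR = 10(159.5455) + 6.25(198.12) − 5(47) − 161 = 1595.4545 + 1238.25 − 235 − 161 = 2437.7045 kcal/day.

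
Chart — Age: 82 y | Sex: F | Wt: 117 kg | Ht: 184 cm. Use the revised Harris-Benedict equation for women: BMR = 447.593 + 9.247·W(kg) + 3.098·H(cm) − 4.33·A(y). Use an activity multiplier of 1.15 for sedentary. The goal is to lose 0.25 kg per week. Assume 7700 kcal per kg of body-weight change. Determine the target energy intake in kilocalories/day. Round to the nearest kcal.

1731 kilocalories/day

Harris-Benedict: BMR = 447.593 + 9.247(117) + 3.098(184) − 4.33(82) = 1744.464 kcal/day.
TEE = 1744.464 × 1.15 = 2006.1336 kcal/day.
Required daily deficit = 0.25 × 7700 ÷ 7 = 275 kcal/day.
Target intake = 2006.1336 − 275 = 1731.1336 kcal/day.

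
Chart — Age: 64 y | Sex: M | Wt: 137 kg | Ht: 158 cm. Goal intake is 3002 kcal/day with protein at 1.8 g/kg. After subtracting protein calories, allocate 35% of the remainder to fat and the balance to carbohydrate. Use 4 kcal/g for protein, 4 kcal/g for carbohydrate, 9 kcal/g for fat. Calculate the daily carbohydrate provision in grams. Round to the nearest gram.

Protein = 1.8 × 137 = 246.6 g → 246.6 × 4 = 986.4 kcal.
Non-protein calories = 3002 − 986.4 = 2015.6 kcal.
Fat: 35% × 2015.6 = 705.46 kcal; carbohydrate: 1310.14 kcal.
Carbohydrate: 1310.14 kcal ÷ 4 kcal/g = 327.535 g.

328 g/day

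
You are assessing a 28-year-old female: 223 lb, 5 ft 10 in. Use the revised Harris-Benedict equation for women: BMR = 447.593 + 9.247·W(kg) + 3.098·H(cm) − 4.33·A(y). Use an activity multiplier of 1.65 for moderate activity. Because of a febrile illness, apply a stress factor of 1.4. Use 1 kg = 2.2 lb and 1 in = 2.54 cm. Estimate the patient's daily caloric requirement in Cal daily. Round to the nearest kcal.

Convert to metric: weight = 223 ÷ 2.2 = 101.3636 kg; height = (5×12 + 10) × 2.54 = 70 × 2.54 = 177.8 cm.
Harris-Benedict: BMR = 447.593 + 9.247(101.3636) + 3.098(177.8) − 4.33(28) = 1814.4869 kcal/day.
TEE = BMR × activity factor = 1814.4869 × 1.65 = 2993.9035 kcal/day.
Apply stress factor: 2993.9035 × 1.4 = 4191.4648 kcal/day.

4191 Cal daily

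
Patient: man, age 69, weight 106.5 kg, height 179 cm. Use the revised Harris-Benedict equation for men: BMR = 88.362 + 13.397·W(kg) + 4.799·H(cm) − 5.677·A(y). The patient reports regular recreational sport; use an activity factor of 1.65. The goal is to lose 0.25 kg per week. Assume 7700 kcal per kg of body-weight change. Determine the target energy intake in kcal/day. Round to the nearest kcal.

Harris-Benedict: BMR = 88.362 + 13.397(106.5) + 4.799(179) − 5.677(69) = 1982.4505 kcal/day.
TEE = 1982.4505 × 1.65 = 3271.0433 kcal/day.
Required daily deficit = 0.25 × 7700 ÷ 7 = 275 kcal/day.
Target intake = 3271.0433 − 275 = 2996.0433 kcal/day.

2996 kcal/day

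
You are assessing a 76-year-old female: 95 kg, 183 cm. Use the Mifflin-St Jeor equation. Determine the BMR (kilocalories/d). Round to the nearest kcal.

1553 kilocalories/d

Mifflin-St Jeor (female): BMR = 10(95) + 6.25(183) − 5(76) − 161 = 950 + 1143.75 − 380 − 161 = 1552.75 kcal/day.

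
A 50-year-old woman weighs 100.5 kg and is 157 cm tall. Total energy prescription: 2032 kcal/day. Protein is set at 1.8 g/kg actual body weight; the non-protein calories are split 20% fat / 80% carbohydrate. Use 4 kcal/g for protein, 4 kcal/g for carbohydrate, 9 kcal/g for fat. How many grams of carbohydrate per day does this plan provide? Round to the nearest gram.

262 g/day

Protein = 1.8 × 100.5 = 180.9 g → 180.9 × 4 = 723.6 kcal.
Non-protein calories = 2032 − 723.6 = 1308.4 kcal.
Fat: 20% × 1308.4 = 261.68 kcal; carbohydrate: 1046.72 kcal.
Carbohydrate: 1046.72 kcal ÷ 4 kcal/g = 261.68 g.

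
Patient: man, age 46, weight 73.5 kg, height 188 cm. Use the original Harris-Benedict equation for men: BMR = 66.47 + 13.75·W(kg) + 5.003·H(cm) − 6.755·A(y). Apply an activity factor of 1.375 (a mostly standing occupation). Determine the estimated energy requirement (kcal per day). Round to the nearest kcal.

2347 kcal per day

Harris-Benedict: BMR = 66.47 + 13.75(73.5) + 5.003(188) − 6.755(46) = 1706.929 kcal/day.
TEE = BMR × activity factor = 1706.929 × 1.375 = 2347.0274 kcal/day.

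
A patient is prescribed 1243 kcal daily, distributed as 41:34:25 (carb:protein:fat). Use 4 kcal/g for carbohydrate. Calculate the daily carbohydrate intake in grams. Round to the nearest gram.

127 g/day

Carbohydrate energy = 41% × 1243 = 509.63 kcal.
At 4 kcal/g: 509.63 ÷ 4 = 127.4075 g.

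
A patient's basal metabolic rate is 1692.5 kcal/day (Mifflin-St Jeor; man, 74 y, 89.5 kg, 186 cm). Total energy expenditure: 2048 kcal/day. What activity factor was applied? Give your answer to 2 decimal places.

1.21

Activity factor = TEE ÷ BMR = 2048 ÷ 1692.5 = 1.21.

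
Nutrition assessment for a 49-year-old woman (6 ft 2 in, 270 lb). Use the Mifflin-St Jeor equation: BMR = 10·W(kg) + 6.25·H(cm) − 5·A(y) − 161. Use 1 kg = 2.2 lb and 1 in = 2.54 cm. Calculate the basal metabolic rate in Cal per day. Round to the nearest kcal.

1996 Cal per day

Convert to metric: weight = 270 ÷ 2.2 = 122.7273 kg; height = (6×12 + 2) × 2.54 = 74 × 2.54 = 187.96 cm.
Mifflin-St Jeor (female): BMR = 10(122.7273) + 6.25(187.96) − 5(49) − 161 = 1227.2727 + 1174.75 − 245 − 161 = 1996.0227 kcal/day.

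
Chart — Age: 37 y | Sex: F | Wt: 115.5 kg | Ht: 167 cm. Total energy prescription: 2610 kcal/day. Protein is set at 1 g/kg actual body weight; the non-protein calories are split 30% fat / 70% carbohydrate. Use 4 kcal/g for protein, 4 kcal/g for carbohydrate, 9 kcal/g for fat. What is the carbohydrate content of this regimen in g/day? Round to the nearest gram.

Protein = 1 × 115.5 = 115.5 g → 115.5 × 4 = 462 kcal.
Non-protein calories = 2610 − 462 = 2148 kcal.
Fat: 30% × 2148 = 644.4 kcal; carbohydrate: 1503.6 kcal.
Carbohydrate: 1503.6 kcal ÷ 4 kcal/g = 375.9 g.

376 g/day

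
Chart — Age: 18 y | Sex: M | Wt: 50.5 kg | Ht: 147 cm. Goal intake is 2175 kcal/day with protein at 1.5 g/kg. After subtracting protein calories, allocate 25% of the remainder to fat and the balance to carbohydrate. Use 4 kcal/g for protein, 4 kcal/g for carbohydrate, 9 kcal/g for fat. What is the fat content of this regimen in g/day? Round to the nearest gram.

Protein = 1.5 × 50.5 = 75.75 g → 75.75 × 4 = 303 kcal.
Non-protein calories = 2175 − 303 = 1872 kcal.
Fat: 25% × 1872 = 468 kcal; carbohydrate: 1404 kcal.
Fat: 468 kcal ÷ 9 kcal/g = 52 g.

52 g/day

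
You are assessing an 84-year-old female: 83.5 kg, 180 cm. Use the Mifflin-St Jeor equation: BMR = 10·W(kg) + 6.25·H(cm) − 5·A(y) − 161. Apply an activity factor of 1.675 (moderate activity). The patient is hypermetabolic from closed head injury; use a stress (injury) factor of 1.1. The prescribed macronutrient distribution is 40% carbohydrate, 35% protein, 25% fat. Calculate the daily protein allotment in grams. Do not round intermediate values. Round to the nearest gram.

222 g/day

Mifflin-St Jeor (female): BMR = 10(83.5) + 6.25(180) − 5(84) − 161 = 835 + 1125 − 420 − 161 = 1379 kcal/day.
TEE = 1379 × 1.675 = 2309.825 kcal/day.
With stress factor 1.1: 2309.825 × 1.1 = 2540.8075 kcal/day.
Protein energy = 35% × 2540.8075 = 889.2826 kcal.
Protein = 889.2826 ÷ 4 kcal/g = 222.3207 g.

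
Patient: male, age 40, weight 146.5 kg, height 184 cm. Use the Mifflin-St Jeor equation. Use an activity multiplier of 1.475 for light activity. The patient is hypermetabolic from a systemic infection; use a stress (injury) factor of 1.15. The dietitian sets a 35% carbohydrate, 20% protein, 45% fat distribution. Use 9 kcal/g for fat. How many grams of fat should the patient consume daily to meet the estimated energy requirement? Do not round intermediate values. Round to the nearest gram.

Mifflin-St Jeor (male): BMR = 10(146.5) + 6.25(184) − 5(40) + 5 = 1465 + 1150 − 200 + 5 = 2420 kcal/day.
TEE = 2420 × 1.475 = 3569.5 kcal/day.
With stress factor 1.15: 3569.5 × 1.15 = 4104.925 kcal/day.
Fat energy = 45% × 4104.925 = 1847.2163 kcal.
Fat = 1847.2163 ÷ 9 kcal/g = 205.2463 g.

205 g/day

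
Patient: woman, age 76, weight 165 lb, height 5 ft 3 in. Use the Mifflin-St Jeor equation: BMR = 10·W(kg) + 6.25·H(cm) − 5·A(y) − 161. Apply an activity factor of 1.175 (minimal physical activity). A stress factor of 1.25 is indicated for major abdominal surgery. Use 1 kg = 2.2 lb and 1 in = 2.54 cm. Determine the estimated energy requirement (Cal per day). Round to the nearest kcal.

1776 Cal per day

Convert to metric: weight = 165 ÷ 2.2 = 75 kg; height = (5×12 + 3) × 2.54 = 63 × 2.54 = 160.02 cm.
Mifflin-St Jeor (female): BMR = 10(75) + 6.25(160.02) − 5(76) − 161 = 750 + 1000.125 − 380 − 161 = 1209.125 kcal/day.
TEE = BMR × activity factor = 1209.125 × 1.175 = 1420.7219 kcal/day.
Apply stress factor: 1420.7219 × 1.25 = 1775.9023 kcal/day.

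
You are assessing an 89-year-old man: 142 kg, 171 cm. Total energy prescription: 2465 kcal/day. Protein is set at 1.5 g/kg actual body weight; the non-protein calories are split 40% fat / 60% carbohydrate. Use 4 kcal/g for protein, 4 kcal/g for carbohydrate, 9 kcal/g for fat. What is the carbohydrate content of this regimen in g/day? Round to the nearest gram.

Protein = 1.5 × 142 = 213 g → 213 × 4 = 852 kcal.
Non-protein calories = 2465 − 852 = 1613 kcal.
Fat: 40% × 1613 = 645.2 kcal; carbohydrate: 967.8 kcal.
Carbohydrate: 967.8 kcal ÷ 4 kcal/g = 241.95 g.

242 g/day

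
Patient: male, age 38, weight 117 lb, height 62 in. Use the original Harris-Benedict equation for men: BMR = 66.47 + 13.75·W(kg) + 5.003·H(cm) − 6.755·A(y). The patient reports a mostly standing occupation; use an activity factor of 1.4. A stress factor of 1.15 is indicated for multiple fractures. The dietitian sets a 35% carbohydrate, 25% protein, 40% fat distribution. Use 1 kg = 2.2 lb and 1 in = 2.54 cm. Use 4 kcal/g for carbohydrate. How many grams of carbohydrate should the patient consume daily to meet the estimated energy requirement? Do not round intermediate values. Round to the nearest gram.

Convert to metric: weight = 117 ÷ 2.2 = 53.1818 kg; height = 62 × 2.54 = 157.48 cm.
Harris-Benedict: BMR = 66.47 + 13.75(53.1818) + 5.003(157.48) − 6.755(38) = 1328.9024 kcal/day.
TEE = 1328.9024 × 1.4 = 1860.4634 kcal/day.
With stress factor 1.15: 1860.4634 × 1.15 = 2139.5329 kcal/day.
Carbohydrate energy = 35% × 2139.5329 = 748.8365 kcal.
Carbohydrate = 748.8365 ÷ 4 kcal/g = 187.2091 g.

187 g/day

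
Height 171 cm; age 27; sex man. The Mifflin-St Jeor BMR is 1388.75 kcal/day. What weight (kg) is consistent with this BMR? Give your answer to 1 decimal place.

1388.75 = 10·W + 6.25(171) − 5(27) + 5
10·W = 1388.75 − 938.75 = 450, so W = 45 kg.

45.0 kg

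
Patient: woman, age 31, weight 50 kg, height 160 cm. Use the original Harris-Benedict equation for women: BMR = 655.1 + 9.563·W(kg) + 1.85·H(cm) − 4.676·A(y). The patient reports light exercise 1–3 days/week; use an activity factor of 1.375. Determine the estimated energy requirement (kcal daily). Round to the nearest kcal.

Harris-Benedict: BMR = 655.1 + 9.563(50) + 1.85(160) − 4.676(31) = 1284.294 kcal/day.
TEE = BMR × activity factor = 1284.294 × 1.375 = 1765.9043 kcal/day.

1766 kcal daily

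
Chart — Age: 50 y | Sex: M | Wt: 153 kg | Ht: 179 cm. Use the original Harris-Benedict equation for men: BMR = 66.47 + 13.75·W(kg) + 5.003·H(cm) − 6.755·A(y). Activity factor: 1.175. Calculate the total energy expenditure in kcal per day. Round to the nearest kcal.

3205 kcal per day

Harris-Benedict: BMR = 66.47 + 13.75(153) + 5.003(179) − 6.755(50) = 2728.007 kcal/day.
TEE = BMR × activity factor = 2728.007 × 1.175 = 3205.4082 kcal/day.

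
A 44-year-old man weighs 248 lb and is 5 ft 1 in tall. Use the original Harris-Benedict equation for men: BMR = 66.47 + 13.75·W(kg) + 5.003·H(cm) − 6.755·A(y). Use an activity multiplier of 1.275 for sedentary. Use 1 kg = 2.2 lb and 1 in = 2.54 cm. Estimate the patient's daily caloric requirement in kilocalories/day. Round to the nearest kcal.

Convert to metric: weight = 248 ÷ 2.2 = 112.7273 kg; height = (5×12 + 1) × 2.54 = 61 × 2.54 = 154.94 cm.
Harris-Benedict: BMR = 66.47 + 13.75(112.7273) + 5.003(154.94) − 6.755(44) = 2094.4148 kcal/day.
TEE = BMR × activity factor = 2094.4148 × 1.275 = 2670.3789 kcal/day.

2670 kilocalories/day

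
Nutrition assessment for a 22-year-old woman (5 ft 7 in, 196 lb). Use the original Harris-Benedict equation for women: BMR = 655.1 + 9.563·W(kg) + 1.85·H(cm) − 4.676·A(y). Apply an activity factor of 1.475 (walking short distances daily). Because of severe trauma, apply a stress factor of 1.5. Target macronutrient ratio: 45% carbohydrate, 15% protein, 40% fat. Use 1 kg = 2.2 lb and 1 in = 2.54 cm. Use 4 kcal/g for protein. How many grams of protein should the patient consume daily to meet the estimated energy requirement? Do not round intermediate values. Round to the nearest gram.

143 g/day

Convert to metric: weight = 196 ÷ 2.2 = 89.0909 kg; height = (5×12 + 7) × 2.54 = 67 × 2.54 = 170.18 cm.
Harris-Benedict: BMR = 655.1 + 9.563(89.0909) + 1.85(170.18) − 4.676(22) = 1719.0374 kcal/day.
TEE = 1719.0374 × 1.475 = 2535.5801 kcal/day.
With stress factor 1.5: 2535.5801 × 1.5 = 3803.3702 kcal/day.
Protein energy = 15% × 3803.3702 = 570.5055 kcal.
Protein = 570.5055 ÷ 4 kcal/g = 142.6264 g.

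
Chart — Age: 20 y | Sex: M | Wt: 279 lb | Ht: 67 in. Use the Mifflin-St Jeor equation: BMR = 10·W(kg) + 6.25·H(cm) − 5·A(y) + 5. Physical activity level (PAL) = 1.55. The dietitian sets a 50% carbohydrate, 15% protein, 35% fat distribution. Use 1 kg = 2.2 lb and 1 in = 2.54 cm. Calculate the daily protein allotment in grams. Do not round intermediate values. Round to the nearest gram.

130 g/day

Convert to metric: weight = 279 ÷ 2.2 = 126.8182 kg; height = 67 × 2.54 = 170.18 cm.
Mifflin-St Jeor (male): BMR = 10(126.8182) + 6.25(170.18) − 5(20) + 5 = 1268.1818 + 1063.625 − 100 + 5 = 2236.8068 kcal/day.
TEE = 2236.8068 × 1.55 = 3467.0506 kcal/day.
Protein energy = 15% × 3467.0506 = 520.0576 kcal.
Protein = 520.0576 ÷ 4 kcal/g = 130.0144 g.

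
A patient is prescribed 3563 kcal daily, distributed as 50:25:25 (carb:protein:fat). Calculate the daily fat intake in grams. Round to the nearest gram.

Fat energy = 25% × 3563 = 890.75 kcal.
At 9 kcal/g: 890.75 ÷ 9 = 98.9722 g.

99 g/day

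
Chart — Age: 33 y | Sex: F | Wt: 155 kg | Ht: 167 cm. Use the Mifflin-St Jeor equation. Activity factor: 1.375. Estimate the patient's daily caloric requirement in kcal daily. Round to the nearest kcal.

3118 kcal daily

Mifflin-St Jeor (female): BMR = 10(155) + 6.25(167) − 5(33) − 161 = 1550 + 1043.75 − 165 − 161 = 2267.75 kcal/day.
TEE = BMR × activity factor = 2267.75 × 1.375 = 3118.1563 kcal/day.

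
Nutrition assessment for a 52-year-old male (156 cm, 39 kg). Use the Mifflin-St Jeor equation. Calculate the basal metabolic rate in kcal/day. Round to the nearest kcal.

Mifflin-St Jeor (male): BMR = 10(39) + 6.25(156) − 5(52) + 5 = 390 + 975 − 260 + 5 = 1110 kcal/day.

1110 kcal/day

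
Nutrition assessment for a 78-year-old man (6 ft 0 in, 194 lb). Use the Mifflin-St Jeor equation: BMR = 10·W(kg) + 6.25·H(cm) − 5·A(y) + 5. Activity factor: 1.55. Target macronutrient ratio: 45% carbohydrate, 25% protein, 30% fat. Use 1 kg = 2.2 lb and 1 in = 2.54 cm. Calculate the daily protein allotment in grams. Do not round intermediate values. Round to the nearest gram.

Convert to metric: weight = 194 ÷ 2.2 = 88.1818 kg; height = (6×12 + 0) × 2.54 = 72 × 2.54 = 182.88 cm.
Mifflin-St Jeor (male): BMR = 10(88.1818) + 6.25(182.88) − 5(78) + 5 = 881.8182 + 1143 − 390 + 5 = 1639.8182 kcal/day.
TEE = 1639.8182 × 1.55 = 2541.7182 kcal/day.
Protein energy = 25% × 2541.7182 = 635.4295 kcal.
Protein = 635.4295 ÷ 4 kcal/g = 158.8574 g.

159 g/day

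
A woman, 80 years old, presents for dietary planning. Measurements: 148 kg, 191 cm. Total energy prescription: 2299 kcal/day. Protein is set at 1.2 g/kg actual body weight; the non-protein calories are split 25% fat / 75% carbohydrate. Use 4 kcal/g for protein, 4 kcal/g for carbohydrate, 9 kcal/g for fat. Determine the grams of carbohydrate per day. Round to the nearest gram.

Protein = 1.2 × 148 = 177.6 g → 177.6 × 4 = 710.4 kcal.
Non-protein calories = 2299 − 710.4 = 1588.6 kcal.
Fat: 25% × 1588.6 = 397.15 kcal; carbohydrate: 1191.45 kcal.
Carbohydrate: 1191.45 kcal ÷ 4 kcal/g = 297.8625 g.

298 g/day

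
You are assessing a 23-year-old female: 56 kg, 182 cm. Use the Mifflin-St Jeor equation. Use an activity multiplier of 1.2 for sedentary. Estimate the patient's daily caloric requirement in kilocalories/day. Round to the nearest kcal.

1706 kilocalories/day

Mifflin-St Jeor (female): BMR = 10(56) + 6.25(182) − 5(23) − 161 = 560 + 1137.5 − 115 − 161 = 1421.5 kcal/day.
TEE = BMR × activity factor = 1421.5 × 1.2 = 1705.8 kcal/day.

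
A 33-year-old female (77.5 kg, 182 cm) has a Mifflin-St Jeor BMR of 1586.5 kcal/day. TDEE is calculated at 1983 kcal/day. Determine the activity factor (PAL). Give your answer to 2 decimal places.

1.25

Activity factor = TEE ÷ BMR = 1983 ÷ 1586.5 = 1.25.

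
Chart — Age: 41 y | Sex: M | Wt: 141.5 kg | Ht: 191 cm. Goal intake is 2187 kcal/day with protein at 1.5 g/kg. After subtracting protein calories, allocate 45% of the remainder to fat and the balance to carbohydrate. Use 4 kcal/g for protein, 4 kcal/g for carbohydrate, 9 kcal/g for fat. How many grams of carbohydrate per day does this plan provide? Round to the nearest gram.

Protein = 1.5 × 141.5 = 212.25 g → 212.25 × 4 = 849 kcal.
Non-protein calories = 2187 − 849 = 1338 kcal.
Fat: 45% × 1338 = 602.1 kcal; carbohydrate: 735.9 kcal.
Carbohydrate: 735.9 kcal ÷ 4 kcal/g = 183.975 g.

184 g/day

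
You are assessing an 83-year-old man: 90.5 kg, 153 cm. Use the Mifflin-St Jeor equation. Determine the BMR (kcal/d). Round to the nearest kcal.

Mifflin-St Jeor (male): BMR = 10(90.5) + 6.25(153) − 5(83) + 5 = 905 + 956.25 − 415 + 5 = 1451.25 kcal/day.

1451 kcal/d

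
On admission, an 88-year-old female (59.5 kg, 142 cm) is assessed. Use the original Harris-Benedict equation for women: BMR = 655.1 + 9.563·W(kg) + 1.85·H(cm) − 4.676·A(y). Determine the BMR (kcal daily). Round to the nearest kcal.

Harris-Benedict: BMR = 655.1 + 9.563(59.5) + 1.85(142) − 4.676(88) = 1075.3105 kcal/day.

1075 kcal daily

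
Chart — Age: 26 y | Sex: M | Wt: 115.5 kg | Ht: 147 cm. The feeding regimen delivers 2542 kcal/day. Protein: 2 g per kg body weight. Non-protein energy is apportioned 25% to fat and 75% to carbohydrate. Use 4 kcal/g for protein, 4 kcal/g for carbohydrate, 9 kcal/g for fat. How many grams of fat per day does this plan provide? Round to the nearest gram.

Protein = 2 × 115.5 = 231 g → 231 × 4 = 924 kcal.
Non-protein calories = 2542 − 924 = 1618 kcal.
Fat: 25% × 1618 = 404.5 kcal; carbohydrate: 1213.5 kcal.
Fat: 404.5 kcal ÷ 9 kcal/g = 44.9444 g.

45 g/day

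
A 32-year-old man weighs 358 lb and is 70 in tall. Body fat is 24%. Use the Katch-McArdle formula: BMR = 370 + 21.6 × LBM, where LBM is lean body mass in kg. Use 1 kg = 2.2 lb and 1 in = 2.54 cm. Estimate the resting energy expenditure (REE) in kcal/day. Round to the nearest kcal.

Convert to metric: weight = 358 ÷ 2.2 = 162.7273 kg; height = 70 × 2.54 = 177.8 cm.
LBM = 162.7273 × (1 − 0.24) = 123.6727 kg. Katch-McArdle: BMR = 370 + 21.6 × 123.6727 = 3041.3309 kcal/day.

3041 kcal/day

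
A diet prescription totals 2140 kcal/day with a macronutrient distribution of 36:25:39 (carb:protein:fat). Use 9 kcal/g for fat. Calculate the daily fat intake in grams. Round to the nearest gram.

93 g/day

Fat energy = 39% × 2140 = 834.6 kcal.
At 9 kcal/g: 834.6 ÷ 9 = 92.7333 g.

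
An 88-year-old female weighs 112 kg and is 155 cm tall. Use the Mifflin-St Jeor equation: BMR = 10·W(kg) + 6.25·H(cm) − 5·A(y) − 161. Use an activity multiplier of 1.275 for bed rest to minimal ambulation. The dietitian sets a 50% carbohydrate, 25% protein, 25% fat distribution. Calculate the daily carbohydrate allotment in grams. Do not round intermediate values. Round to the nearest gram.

237 g/day

Mifflin-St Jeor (female): BMR = 10(112) + 6.25(155) − 5(88) − 161 = 1120 + 968.75 − 440 − 161 = 1487.75 kcal/day.
TEE = 1487.75 × 1.275 = 1896.8813 kcal/day.
Carbohydrate energy = 50% × 1896.8813 = 948.4406 kcal.
Carbohydrate = 948.4406 ÷ 4 kcal/g = 237.1102 g.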